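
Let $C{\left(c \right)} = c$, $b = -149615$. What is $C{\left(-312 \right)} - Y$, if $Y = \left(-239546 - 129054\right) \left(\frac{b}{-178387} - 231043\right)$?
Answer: $- \frac{15191818840040344}{178387} \approx -8.5162 \cdot 10^{10}$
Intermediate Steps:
$Y = \frac{15191818784383600}{178387}$ ($Y = \left(-239546 - 129054\right) \left(- \frac{149615}{-178387} - 231043\right) = - 368600 \left(\left(-149615\right) \left(- \frac{1}{178387}\right) - 231043\right) = - 368600 \left(\frac{149615}{178387} - 231043\right) = \left(-368600\right) \left(- \frac{41214918026}{178387}\right) = \frac{15191818784383600}{178387} \approx 8.5162 \cdot 10^{10}$)
$C{\left(-312 \right)} - Y = -312 - \frac{15191818784383600}{178387} = - \frac{15191818840040344}{178387}$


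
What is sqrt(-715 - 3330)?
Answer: I*sqrt(4045) ≈ 63.6*I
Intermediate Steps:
sqrt(-715 - 3330) = sqrt(-4045) = I*sqrt(4045)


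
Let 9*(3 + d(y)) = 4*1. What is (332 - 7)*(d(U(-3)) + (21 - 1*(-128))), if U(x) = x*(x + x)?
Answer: 428350/9 ≈ 47594.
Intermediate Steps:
U(x) = 2*x**2 (U(x) = x*(2*x) = 2*x**2)
d(y) = -23/9 (d(y) = -3 + (4*1)/9 = -3 + (1/9)*4 = -3 + 4/9 = -23/9)
(332 - 7)*(d(U(-3)) + (21 - 1*(-128))) = (332 - 7)*(-23/9 + (21 - 1*(-128))) = 325*(-23/9 + (21 + 128)) = 325*(-23/9 + 149) = 325*(1318/9) = 428350/9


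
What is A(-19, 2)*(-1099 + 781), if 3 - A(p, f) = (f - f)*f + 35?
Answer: 10176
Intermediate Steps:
A(p, f) = -32 (A(p, f) = 3 - ((f - f)*f + 35) = 3 - (0*f + 35) = 3 - (0 + 35) = 3 - 1*35 = 3 - 35 = -32)
A(-19, 2)*(-1099 + 781) = -32*(-1099 + 781) = -32*(-318) = 10176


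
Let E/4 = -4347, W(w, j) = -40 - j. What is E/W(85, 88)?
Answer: 4347/32 ≈ 135.84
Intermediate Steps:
E = -17388 (E = 4*(-4347) = -17388)
E/W(85, 88) = -17388/(-40 - 1*88) = -17388/(-40 - 88) = -17388/(-128) = -17388*(-1/128) = 4347/32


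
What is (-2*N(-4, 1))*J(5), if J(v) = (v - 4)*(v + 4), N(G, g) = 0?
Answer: 0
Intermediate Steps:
J(v) = (-4 + v)*(4 + v)
(-2*N(-4, 1))*J(5) = (-2*0)*(-16 + 5²) = 0*(-16 + 25) = 0*9 = 0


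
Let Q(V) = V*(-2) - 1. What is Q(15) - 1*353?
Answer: -384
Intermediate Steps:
Q(V) = -1 - 2*V (Q(V) = -2*V - 1 = -1 - 2*V)
Q(15) - 1*353 = (-1 - 2*15) - 1*353 = (-1 - 30) - 353 = -31 - 353 = -384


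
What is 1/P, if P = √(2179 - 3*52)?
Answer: √7/119 ≈ 0.022233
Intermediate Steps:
P = 17*√7 (P = √(2179 - 156) = √2023 = 17*√7 ≈ 44.978)
1/P = 1/(17*√7) = √7/119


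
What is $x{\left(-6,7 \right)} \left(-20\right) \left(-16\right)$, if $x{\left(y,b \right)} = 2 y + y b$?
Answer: $-17280$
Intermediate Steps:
$x{\left(y,b \right)} = 2 y + b y$
$x{\left(-6,7 \right)} \left(-20\right) \left(-16\right) = - 6 \left(2 + 7\right) \left(-20\right) \left(-16\right) = \left(-6\right) 9 \left(-20\right) \left(-16\right) = \left(-54\right) \left(-20\right) \left(-16\right) = 1080 \left(-16\right) = -17280$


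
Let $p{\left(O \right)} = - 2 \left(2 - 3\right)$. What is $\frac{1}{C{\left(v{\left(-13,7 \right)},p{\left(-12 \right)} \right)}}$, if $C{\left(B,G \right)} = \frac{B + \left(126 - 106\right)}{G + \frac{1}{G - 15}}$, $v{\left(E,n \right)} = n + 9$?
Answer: $\frac{25}{468} \approx 0.053419$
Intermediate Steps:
$p{\left(O \right)} = 2$ ($p{\left(O \right)} = \left(-2\right) \left(-1\right) = 2$)
$v{\left(E,n \right)} = 9 + n$
$C{\left(B,G \right)} = \frac{20 + B}{G + \frac{1}{-15 + G}}$ ($C{\left(B,G \right)} = \frac{B + \left(126 - 106\right)}{G + \frac{1}{-15 + G}} = \frac{B + 20}{G + \frac{1}{-15 + G}} = \frac{20 + B}{G + \frac{1}{-15 + G}}$)
$\frac{1}{C{\left(v{\left(-13,7 \right)},p{\left(-12 \right)} \right)}} = \frac{1}{\frac{1}{1 + 2^{2} - 30} \left(-300 - 15 \left(9 + 7\right) + 20 \cdot 2 + \left(9 + 7\right) 2\right)} = \frac{1}{\frac{1}{1 + 4 - 30} \left(-300 - 240 + 40 + 16 \cdot 2\right)} = \frac{1}{\frac{1}{-25} \left(-300 - 240 + 40 + 32\right)} = \frac{1}{\left(- \frac{1}{25}\right) \left(-468\right)} = \frac{1}{\frac{468}{25}} = \frac{25}{468}$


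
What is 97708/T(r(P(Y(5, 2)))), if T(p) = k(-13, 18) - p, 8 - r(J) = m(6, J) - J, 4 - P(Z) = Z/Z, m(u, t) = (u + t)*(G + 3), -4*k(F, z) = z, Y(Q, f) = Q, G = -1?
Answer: 195416/5 ≈ 39083.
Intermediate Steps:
k(F, z) = -z/4
m(u, t) = 2*t + 2*u (m(u, t) = (u + t)*(-1 + 3) = (t + u)*2 = 2*t + 2*u)
P(Z) = 3 (P(Z) = 4 - Z/Z = 4 - 1*1 = 4 - 1 = 3)
r(J) = -4 - J (r(J) = 8 - ((2*J + 2*6) - J) = 8 - ((2*J + 12) - J) = 8 - ((12 + 2*J) - J) = 8 - (12 + J) = 8 + (-12 - J) = -4 - J)
T(p) = -9/2 - p (T(p) = -¼*18 - p = -9/2 - p)
97708/T(r(P(Y(5, 2)))) = 97708/(-9/2 - (-4 - 1*3)) = 97708/(-9/2 - (-4 - 3)) = 97708/(-9/2 - 1*(-7)) = 97708/(-9/2 + 7) = 97708/(5/2) = 97708*(⅖) = 195416/5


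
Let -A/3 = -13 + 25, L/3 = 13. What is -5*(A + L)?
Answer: -15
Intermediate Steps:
L = 39 (L = 3*13 = 39)
A = -36 (A = -3*(-13 + 25) = -3*12 = -36)
-5*(A + L) = -5*(-36 + 39) = -5*3 = -15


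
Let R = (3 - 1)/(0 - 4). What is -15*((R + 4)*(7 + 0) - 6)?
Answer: -555/2 ≈ -277.50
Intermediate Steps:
R = -½ (R = 2/(-4) = 2*(-¼) = -½ ≈ -0.50000)
-15*((R + 4)*(7 + 0) - 6) = -15*((-½ + 4)*(7 + 0) - 6) = -15*((7/2)*7 - 6) = -15*(49/2 - 6) = -15*37/2 = -555/2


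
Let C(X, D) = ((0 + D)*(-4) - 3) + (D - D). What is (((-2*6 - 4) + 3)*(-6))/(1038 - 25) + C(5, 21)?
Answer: -88053/1013 ≈ -86.923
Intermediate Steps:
C(X, D) = -3 - 4*D (C(X, D) = (D*(-4) - 3) + 0 = (-4*D - 3) + 0 = (-3 - 4*D) + 0 = -3 - 4*D)
(((-2*6 - 4) + 3)*(-6))/(1038 - 25) + C(5, 21) = (((-2*6 - 4) + 3)*(-6))/(1038 - 25) + (-3 - 4*21) = (((-12 - 4) + 3)*(-6))/1013 + (-3 - 84) = ((-16 + 3)*(-6))/1013 - 87 = (-13*(-6))/1013 - 87 = (1/1013)*78 - 87 = 78/1013 - 87 = -88053/1013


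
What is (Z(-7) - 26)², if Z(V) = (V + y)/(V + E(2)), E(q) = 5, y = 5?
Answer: 625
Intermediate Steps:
Z(V) = 1 (Z(V) = (V + 5)/(V + 5) = (5 + V)/(5 + V) = 1)
(Z(-7) - 26)² = (1 - 26)² = (-25)² = 625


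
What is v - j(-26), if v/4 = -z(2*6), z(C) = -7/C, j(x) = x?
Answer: 85/3 ≈ 28.333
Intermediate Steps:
v = 7/3 (v = 4*(-(-7)/(2*6)) = 4*(-(-7)/12) = 4*(-1*(-7/12)) = 4*(7/12) = 7/3 ≈ 2.3333)
v - j(-26) = 7/3 - 1*(-26) = 7/3 + 26 = 85/3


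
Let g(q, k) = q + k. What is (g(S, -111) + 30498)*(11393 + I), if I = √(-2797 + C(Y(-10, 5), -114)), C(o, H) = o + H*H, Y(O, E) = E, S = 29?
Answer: 346529488 + 60832*√2551 ≈ 3.4960e+8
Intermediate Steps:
g(q, k) = k + q
C(o, H) = o + H²
I = 2*√2551 (I = √(-2797 + (5 + (-114)²)) = √(-2797 + (5 + 12996)) = √(-2797 + 13001) = √10204 = 2*√2551 ≈ 101.01)
(g(S, -111) + 30498)*(11393 + I) = ((-111 + 29) + 30498)*(11393 + 2*√2551) = (-82 + 30498)*(11393 + 2*√2551) = 30416*(11393 + 2*√2551) = 346529488 + 60832*√2551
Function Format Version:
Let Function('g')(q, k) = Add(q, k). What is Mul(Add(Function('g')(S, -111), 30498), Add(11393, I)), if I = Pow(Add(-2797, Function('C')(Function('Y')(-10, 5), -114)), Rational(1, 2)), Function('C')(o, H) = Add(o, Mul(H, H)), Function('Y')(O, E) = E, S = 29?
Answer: Add(346529488, Mul(60832, Pow(2551, Rational(1, 2)))) ≈ 3.4960e+8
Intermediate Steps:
Function('g')(q, k) = Add(k, q)
Function('C')(o, H) = Add(o, Pow(H, 2))
I = Mul(2, Pow(2551, Rational(1, 2))) (I = Pow(Add(-2797, Add(5, Pow(-114, 2))), Rational(1, 2)) = Pow(Add(-2797, Add(5, 12996)), Rational(1, 2)) = Pow(Add(-2797, 13001), Rational(1, 2)) = Pow(10204, Rational(1, 2)) = Mul(2, Pow(2551, Rational(1, 2))) ≈ 101.01)
Mul(Add(Function('g')(S, -111), 30498), Add(11393, I)) = Mul(Add(Add(-111, 29), 30498), Add(11393, Mul(2, Pow(2551, Rational(1, 2))))) = Mul(Add(-82, 30498), Add(11393, Mul(2, Pow(2551, Rational(1, 2))))) = Mul(30416, Add(11393, Mul(2, Pow(2551, Rational(1, 2))))) = Add(346529488, Mul(60832, Pow(2551, Rational(1, 2))))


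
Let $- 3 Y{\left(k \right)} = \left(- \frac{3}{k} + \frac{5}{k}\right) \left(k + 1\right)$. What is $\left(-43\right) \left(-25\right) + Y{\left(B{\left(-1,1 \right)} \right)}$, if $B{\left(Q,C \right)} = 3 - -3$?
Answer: $\frac{9668}{9} \approx 1074.2$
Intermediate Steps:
$B{\left(Q,C \right)} = 6$ ($B{\left(Q,C \right)} = 3 + 3 = 6$)
$Y{\left(k \right)} = - \frac{2 \left(1 + k\right)}{3 k}$ ($Y{\left(k \right)} = - \frac{\left(- \frac{3}{k} + \frac{5}{k}\right) \left(k + 1\right)}{3} = - \frac{\frac{2}{k} \left(1 + k\right)}{3} = - \frac{2 \frac{1}{k} \left(1 + k\right)}{3} = - \frac{2 \left(1 + k\right)}{3 k}$)
$\left(-43\right) \left(-25\right) + Y{\left(B{\left(-1,1 \right)} \right)} = \left(-43\right) \left(-25\right) + \frac{2 \left(-1 - 6\right)}{3 \cdot 6} = 1075 + \frac{2}{3} \cdot \frac{1}{6} \left(-1 - 6\right) = 1075 + \frac{2}{3} \cdot \frac{1}{6} \left(-7\right) = 1075 - \frac{7}{9} = \frac{9668}{9}$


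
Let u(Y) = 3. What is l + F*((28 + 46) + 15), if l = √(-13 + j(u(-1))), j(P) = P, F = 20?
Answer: 1780 + I*√10 ≈ 1780.0 + 3.1623*I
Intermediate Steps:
l = I*√10 (l = √(-13 + 3) = √(-10) = I*√10 ≈ 3.1623*I)
l + F*((28 + 46) + 15) = I*√10 + 20*((28 + 46) + 15) = I*√10 + 20*(74 + 15) = I*√10 + 20*89 = I*√10 + 1780 = 1780 + I*√10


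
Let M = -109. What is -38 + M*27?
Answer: -2981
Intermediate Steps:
-38 + M*27 = -38 - 109*27 = -38 - 2943 = -2981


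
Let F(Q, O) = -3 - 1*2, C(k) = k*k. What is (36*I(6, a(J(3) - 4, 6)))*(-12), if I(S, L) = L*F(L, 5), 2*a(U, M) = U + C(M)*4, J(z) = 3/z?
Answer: 152280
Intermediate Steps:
C(k) = k²
F(Q, O) = -5 (F(Q, O) = -3 - 2 = -5)
a(U, M) = U/2 + 2*M² (a(U, M) = (U + M²*4)/2 = (U + 4*M²)/2 = U/2 + 2*M²)
I(S, L) = -5*L (I(S, L) = L*(-5) = -5*L)
(36*I(6, a(J(3) - 4, 6)))*(-12) = (36*(-5*((3/3 - 4)/2 + 2*6²)))*(-12) = (36*(-5*((3*(⅓) - 4)/2 + 2*36)))*(-12) = (36*(-5*((1 - 4)/2 + 72)))*(-12) = (36*(-5*((½)*(-3) + 72)))*(-12) = (36*(-5*(-3/2 + 72)))*(-12) = (36*(-5*141/2))*(-12) = (36*(-705/2))*(-12) = -12690*(-12) = 152280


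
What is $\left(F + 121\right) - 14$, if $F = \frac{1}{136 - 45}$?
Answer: $\frac{9738}{91} \approx 107.01$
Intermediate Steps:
$F = \frac{1}{91} \approx 0.010989$
$\left(F + 121\right) - 14 = \left(\frac{1}{91} + 121\right) - 14 = \frac{11012}{91} - 14 = \frac{9738}{91}$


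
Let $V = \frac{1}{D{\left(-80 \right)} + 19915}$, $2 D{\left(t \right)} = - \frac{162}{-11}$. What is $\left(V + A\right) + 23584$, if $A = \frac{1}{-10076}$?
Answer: $\frac{26038093157877}{1104057548} \approx 23584.0$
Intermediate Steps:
$A = - \frac{1}{10076} \approx -9.9246 \cdot 10^{-5}$
$D{\left(t \right)} = \frac{81}{11}$ ($D{\left(t \right)} = \frac{\left(-162\right) \frac{1}{-11}}{2} = \frac{\left(-162\right) \left(- \frac{1}{11}\right)}{2} = \frac{1}{2} \cdot \frac{162}{11} = \frac{81}{11}$)
$V = \frac{11}{219146}$ ($V = \frac{1}{\frac{81}{11} + 19915} = \frac{1}{\frac{219146}{11}} = \frac{11}{219146} \approx 5.0195 \cdot 10^{-5}$)
$\left(V + A\right) + 23584 = \left(\frac{11}{219146} - \frac{1}{10076}\right) + 23584 = - \frac{54155}{1104057548} + 23584 = \frac{26038093157877}{1104057548}$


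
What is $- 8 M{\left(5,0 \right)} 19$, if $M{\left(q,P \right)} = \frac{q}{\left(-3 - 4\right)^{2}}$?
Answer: $- \frac{760}{49} \approx -15.51$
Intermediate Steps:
$M{\left(q,P \right)} = \frac{q}{49}$ ($M{\left(q,P \right)} = \frac{q}{\left(-7\right)^{2}} = \frac{q}{49}$)
$- 8 M{\left(5,0 \right)} 19 = - 8 \cdot \frac{1}{49} \cdot 5 \cdot 19 = \left(-8\right) \frac{5}{49} \cdot 19 = \left(- \frac{40}{49}\right) 19 = - \frac{760}{49}$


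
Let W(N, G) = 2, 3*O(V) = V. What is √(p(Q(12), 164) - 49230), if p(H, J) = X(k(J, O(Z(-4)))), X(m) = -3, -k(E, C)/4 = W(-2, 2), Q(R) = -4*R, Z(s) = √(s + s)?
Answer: I*√49233 ≈ 221.89*I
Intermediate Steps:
Z(s) = √2*√s (Z(s) = √(2*s) = √2*√s)
O(V) = V/3
k(E, C) = -8 (k(E, C) = -4*2 = -8)
p(H, J) = -3
√(p(Q(12), 164) - 49230) = √(-3 - 49230) = √(-49233) = I*√49233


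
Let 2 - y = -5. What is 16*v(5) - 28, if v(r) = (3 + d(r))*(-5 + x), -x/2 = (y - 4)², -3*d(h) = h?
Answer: -1556/3 ≈ -518.67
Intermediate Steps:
y = 7 (y = 2 - 1*(-5) = 2 + 5 = 7)
d(h) = -h/3
x = -18 (x = -2*(7 - 4)² = -2*3² = -2*9 = -18)
v(r) = -69 + 23*r/3 (v(r) = (3 - r/3)*(-5 - 18) = (3 - r/3)*(-23) = -69 + 23*r/3)
16*v(5) - 28 = 16*(-69 + (23/3)*5) - 28 = 16*(-69 + 115/3) - 28 = 16*(-92/3) - 28 = -1472/3 - 28 = -1556/3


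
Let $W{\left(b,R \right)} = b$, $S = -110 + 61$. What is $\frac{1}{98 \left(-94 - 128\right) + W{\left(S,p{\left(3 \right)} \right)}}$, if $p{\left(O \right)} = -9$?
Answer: $- \frac{1}{21805} \approx -4.5861 \cdot 10^{-5}$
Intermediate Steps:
$S = -49$
$\frac{1}{98 \left(-94 - 128\right) + W{\left(S,p{\left(3 \right)} \right)}} = \frac{1}{98 \left(-94 - 128\right) - 49} = \frac{1}{98 \left(-222\right) - 49} = \frac{1}{-21756 - 49} = \frac{1}{-21805} = - \frac{1}{21805}$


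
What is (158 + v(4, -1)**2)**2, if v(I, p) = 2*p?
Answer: 26244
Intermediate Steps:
(158 + v(4, -1)**2)**2 = (158 + (2*(-1))**2)**2 = (158 + (-2)**2)**2 = (158 + 4)**2 = 162**2 = 26244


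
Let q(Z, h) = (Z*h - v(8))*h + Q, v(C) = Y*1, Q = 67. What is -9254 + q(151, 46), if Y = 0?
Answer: 310329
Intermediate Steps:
v(C) = 0 (v(C) = 0*1 = 0)
q(Z, h) = 67 + Z*h**2 (q(Z, h) = (Z*h - 1*0)*h + 67 = (Z*h + 0)*h + 67 = (Z*h)*h + 67 = Z*h**2 + 67 = 67 + Z*h**2)
-9254 + q(151, 46) = -9254 + (67 + 151*46**2) = -9254 + (67 + 151*2116) = -9254 + (67 + 319516) = -9254 + 319583 = 310329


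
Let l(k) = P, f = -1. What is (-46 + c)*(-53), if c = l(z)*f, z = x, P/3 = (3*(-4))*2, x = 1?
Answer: -1378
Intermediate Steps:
P = -72 (P = 3*((3*(-4))*2) = 3*(-12*2) = 3*(-24) = -72)
z = 1
l(k) = -72
c = 72 (c = -72*(-1) = 72)
(-46 + c)*(-53) = (-46 + 72)*(-53) = 26*(-53) = -1378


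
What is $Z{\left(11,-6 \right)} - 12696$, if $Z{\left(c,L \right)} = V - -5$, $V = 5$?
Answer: $-12686$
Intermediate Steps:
$Z{\left(c,L \right)} = 10$ ($Z{\left(c,L \right)} = 5 - -5 = 5 + 5 = 10$)
$Z{\left(11,-6 \right)} - 12696 = 10 - 12696 = -12686$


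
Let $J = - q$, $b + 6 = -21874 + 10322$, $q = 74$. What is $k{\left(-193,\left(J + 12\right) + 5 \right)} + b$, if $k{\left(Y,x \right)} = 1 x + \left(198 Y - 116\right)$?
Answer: $-49945$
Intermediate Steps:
$b = -11558$ ($b = -6 + \left(-21874 + 10322\right) = -6 - 11552 = -11558$)
$J = -74$ ($J = \left(-1\right) 74 = -74$)
$k{\left(Y,x \right)} = -116 + x + 198 Y$ ($k{\left(Y,x \right)} = x + \left(-116 + 198 Y\right) = -116 + x + 198 Y$)
$k{\left(-193,\left(J + 12\right) + 5 \right)} + b = \left(-116 + \left(\left(-74 + 12\right) + 5\right) + 198 \left(-193\right)\right) - 11558 = \left(-116 + \left(-62 + 5\right) - 38214\right) - 11558 = \left(-116 - 57 - 38214\right) - 11558 = -38387 - 11558 = -49945$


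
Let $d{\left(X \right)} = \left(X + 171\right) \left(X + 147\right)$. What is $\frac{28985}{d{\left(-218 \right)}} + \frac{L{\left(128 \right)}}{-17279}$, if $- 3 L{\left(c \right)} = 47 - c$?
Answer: $\frac{500741716}{57660023} \approx 8.6844$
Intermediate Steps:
$L{\left(c \right)} = - \frac{47}{3} + \frac{c}{3}$ ($L{\left(c \right)} = - \frac{47 - c}{3} = - \frac{47}{3} + \frac{c}{3}$)
$d{\left(X \right)} = \left(147 + X\right) \left(171 + X\right)$ ($d{\left(X \right)} = \left(171 + X\right) \left(147 + X\right) = \left(147 + X\right) \left(171 + X\right)$)
$\frac{28985}{d{\left(-218 \right)}} + \frac{L{\left(128 \right)}}{-17279} = \frac{28985}{25137 + \left(-218\right)^{2} + 318 \left(-218\right)} + \frac{- \frac{47}{3} + \frac{1}{3} \cdot 128}{-17279} = \frac{28985}{25137 + 47524 - 69324} + \left(- \frac{47}{3} + \frac{128}{3}\right) \left(- \frac{1}{17279}\right) = \frac{28985}{3337} + 27 \left(- \frac{1}{17279}\right) = 28985 \cdot \frac{1}{3337} - \frac{27}{17279} = \frac{28985}{3337} - \frac{27}{17279} = \frac{500741716}{57660023}$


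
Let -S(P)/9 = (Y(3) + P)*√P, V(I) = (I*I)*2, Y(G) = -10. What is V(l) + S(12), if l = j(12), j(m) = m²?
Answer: 41472 - 36*√3 ≈ 41410.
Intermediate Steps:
l = 144 (l = 12² = 144)
V(I) = 2*I² (V(I) = I²*2 = 2*I²)
S(P) = -9*√P*(-10 + P) (S(P) = -9*(-10 + P)*√P = -9*√P*(-10 + P))
V(l) + S(12) = 2*144² + 9*√12*(10 - 1*12) = 2*20736 + 9*(2*√3)*(10 - 12) = 41472 + 9*(2*√3)*(-2) = 41472 - 36*√3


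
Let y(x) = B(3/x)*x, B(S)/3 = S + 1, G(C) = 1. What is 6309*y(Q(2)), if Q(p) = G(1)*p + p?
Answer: 132489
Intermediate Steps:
Q(p) = 2*p (Q(p) = 1*p + p = p + p = 2*p)
B(S) = 3 + 3*S (B(S) = 3*(S + 1) = 3*(1 + S) = 3 + 3*S)
y(x) = x*(3 + 9/x) (y(x) = (3 + 3*(3/x))*x = (3 + 9/x)*x = x*(3 + 9/x))
6309*y(Q(2)) = 6309*(9 + 3*(2*2)) = 6309*(9 + 3*4) = 6309*(9 + 12) = 6309*21 = 132489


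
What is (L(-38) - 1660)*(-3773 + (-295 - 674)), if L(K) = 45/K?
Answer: 149669375/19 ≈ 7.8773e+6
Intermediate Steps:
(L(-38) - 1660)*(-3773 + (-295 - 674)) = (45/(-38) - 1660)*(-3773 + (-295 - 674)) = (45*(-1/38) - 1660)*(-3773 - 969) = (-45/38 - 1660)*(-4742) = -63125/38*(-4742) = 149669375/19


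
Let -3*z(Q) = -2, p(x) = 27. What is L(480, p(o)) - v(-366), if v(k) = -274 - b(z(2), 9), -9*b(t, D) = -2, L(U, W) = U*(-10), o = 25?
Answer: -40732/9 ≈ -4525.8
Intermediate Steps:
L(U, W) = -10*U
z(Q) = ⅔ (z(Q) = -⅓*(-2) = ⅔)
b(t, D) = 2/9 (b(t, D) = -⅑*(-2) = 2/9)
v(k) = -2468/9 (v(k) = -274 - 1*2/9 = -274 - 2/9 = -2468/9)
L(480, p(o)) - v(-366) = -10*480 - 1*(-2468/9) = -4800 + 2468/9 = -40732/9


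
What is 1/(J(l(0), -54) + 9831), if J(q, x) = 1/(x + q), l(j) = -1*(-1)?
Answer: 53/521042 ≈ 0.00010172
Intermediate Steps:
l(j) = 1
J(q, x) = 1/(q + x)
1/(J(l(0), -54) + 9831) = 1/(1/(1 - 54) + 9831) = 1/(1/(-53) + 9831) = 1/(-1/53 + 9831) = 1/(521042/53) = 53/521042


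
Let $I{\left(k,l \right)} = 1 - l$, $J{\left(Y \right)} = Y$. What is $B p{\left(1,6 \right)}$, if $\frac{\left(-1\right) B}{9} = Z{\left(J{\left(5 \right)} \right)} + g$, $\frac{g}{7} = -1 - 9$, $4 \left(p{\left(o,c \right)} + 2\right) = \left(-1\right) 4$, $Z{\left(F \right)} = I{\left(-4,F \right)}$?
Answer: $-1998$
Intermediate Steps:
$Z{\left(F \right)} = 1 - F$
$p{\left(o,c \right)} = -3$ ($p{\left(o,c \right)} = -2 + \frac{\left(-1\right) 4}{4} = -2 + \frac{1}{4} \left(-4\right) = -2 - 1 = -3$)
$g = -70$ ($g = 7 \left(-1 - 9\right) = 7 \left(-10\right) = -70$)
$B = 666$ ($B = - 9 \left(\left(1 - 5\right) - 70\right) = - 9 \left(-4 - 70\right) = \left(-9\right) \left(-74\right) = 666$)
$B p{\left(1,6 \right)} = 666 \left(-3\right) = -1998$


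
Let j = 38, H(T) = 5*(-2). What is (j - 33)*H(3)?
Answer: -50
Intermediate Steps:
H(T) = -10
(j - 33)*H(3) = (38 - 33)*(-10) = 5*(-10) = -50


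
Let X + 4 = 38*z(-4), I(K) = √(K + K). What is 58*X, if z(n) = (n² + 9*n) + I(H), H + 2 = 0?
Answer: -44312 + 4408*I ≈ -44312.0 + 4408.0*I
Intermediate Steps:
H = -2 (H = -2 + 0 = -2)
I(K) = √2*√K (I(K) = √(2*K) = √2*√K)
z(n) = n² + 2*I + 9*n (z(n) = (n² + 9*n) + √2*√(-2) = (n² + 9*n) + √2*(I*√2) = (n² + 9*n) + 2*I = n² + 2*I + 9*n)
X = -764 + 76*I (X = -4 + 38*((-4)² + 2*I + 9*(-4)) = -4 + 38*(16 + 2*I - 36) = -4 + 38*(-20 + 2*I) = -4 + (-760 + 76*I) = -764 + 76*I ≈ -764.0 + 76.0*I)
58*X = 58*(-764 + 76*I) = -44312 + 4408*I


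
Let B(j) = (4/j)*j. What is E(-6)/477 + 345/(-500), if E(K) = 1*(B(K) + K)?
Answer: -33113/47700 ≈ -0.69419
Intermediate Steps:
B(j) = 4
E(K) = 4 + K (E(K) = 1*(4 + K) = 4 + K)
E(-6)/477 + 345/(-500) = (4 - 6)/477 + 345/(-500) = -2*1/477 + 345*(-1/500) = -2/477 - 69/100 = -33113/47700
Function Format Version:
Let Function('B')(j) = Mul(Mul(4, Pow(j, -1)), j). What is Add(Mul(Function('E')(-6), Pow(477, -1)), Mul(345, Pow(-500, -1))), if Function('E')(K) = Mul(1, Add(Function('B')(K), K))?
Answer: Rational(-33113, 47700) ≈ -0.69419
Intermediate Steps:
Function('B')(j) = 4
Function('E')(K) = Add(4, K) (Function('E')(K) = Mul(1, Add(4, K)) = Add(4, K))
Add(Mul(Function('E')(-6), Pow(477, -1)), Mul(345, Pow(-500, -1))) = Add(Mul(Add(4, -6), Pow(477, -1)), Mul(345, Pow(-500, -1))) = Add(Mul(-2, Rational(1, 477)), Mul(345, Rational(-1, 500))) = Add(Rational(-2, 477), Rational(-69, 100)) = Rational(-33113, 47700)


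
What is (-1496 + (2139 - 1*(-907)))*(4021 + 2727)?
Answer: 10459400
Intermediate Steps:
(-1496 + (2139 - 1*(-907)))*(4021 + 2727) = (-1496 + (2139 + 907))*6748 = (-1496 + 3046)*6748 = 1550*6748 = 10459400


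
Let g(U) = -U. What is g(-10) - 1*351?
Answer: -341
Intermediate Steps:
g(-10) - 1*351 = -1*(-10) - 1*351 = 10 - 351 = -341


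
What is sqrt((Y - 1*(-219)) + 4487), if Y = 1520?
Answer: sqrt(6226) ≈ 78.905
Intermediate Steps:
sqrt((Y - 1*(-219)) + 4487) = sqrt((1520 - 1*(-219)) + 4487) = sqrt((1520 + 219) + 4487) = sqrt(1739 + 4487) = sqrt(6226)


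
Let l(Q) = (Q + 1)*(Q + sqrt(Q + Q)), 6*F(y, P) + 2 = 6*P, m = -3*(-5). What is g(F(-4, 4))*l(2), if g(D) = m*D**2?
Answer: 2420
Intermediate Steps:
m = 15
F(y, P) = -1/3 + P (F(y, P) = -1/3 + (6*P)/6 = -1/3 + P)
g(D) = 15*D**2
l(Q) = (1 + Q)*(Q + sqrt(2)*sqrt(Q)) (l(Q) = (1 + Q)*(Q + sqrt(2*Q)) = (1 + Q)*(Q + sqrt(2)*sqrt(Q)))
g(F(-4, 4))*l(2) = (15*(-1/3 + 4)**2)*(2 + 2**2 + sqrt(2)*sqrt(2) + sqrt(2)*2**(3/2)) = (15*(11/3)**2)*(2 + 4 + 2 + sqrt(2)*(2*sqrt(2))) = (15*(121/9))*(2 + 4 + 2 + 4) = (605/3)*12 = 2420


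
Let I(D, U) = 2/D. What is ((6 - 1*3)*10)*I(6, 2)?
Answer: 10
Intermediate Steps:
((6 - 1*3)*10)*I(6, 2) = ((6 - 1*3)*10)*(2/6) = ((6 - 3)*10)*(2*(1/6)) = (3*10)*(1/3) = 30*(1/3) = 10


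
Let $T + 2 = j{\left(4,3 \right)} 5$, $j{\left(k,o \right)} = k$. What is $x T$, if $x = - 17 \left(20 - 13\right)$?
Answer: $-2142$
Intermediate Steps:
$x = -119$ ($x = \left(-17\right) 7 = -119$)
$T = 18$ ($T = -2 + 4 \cdot 5 = -2 + 20 = 18$)
$x T = \left(-119\right) 18 = -2142$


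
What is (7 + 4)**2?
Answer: 121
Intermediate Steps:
(7 + 4)**2 = 11**2 = 121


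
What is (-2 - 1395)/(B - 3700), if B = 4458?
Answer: -1397/758 ≈ -1.8430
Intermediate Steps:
(-2 - 1395)/(B - 3700) = (-2 - 1395)/(4458 - 3700) = -1397/758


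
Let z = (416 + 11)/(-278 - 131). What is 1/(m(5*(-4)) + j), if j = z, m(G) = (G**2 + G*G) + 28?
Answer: 409/338225 ≈ 0.0012093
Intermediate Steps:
m(G) = 28 + 2*G**2 (m(G) = (G**2 + G**2) + 28 = 2*G**2 + 28 = 28 + 2*G**2)
z = -427/409 (z = 427/(-409) = 427*(-1/409) = -427/409 ≈ -1.0440)
j = -427/409 ≈ -1.0440
1/(m(5*(-4)) + j) = 1/((28 + 2*(5*(-4))**2) - 427/409) = 1/((28 + 2*(-20)**2) - 427/409) = 1/((28 + 2*400) - 427/409) = 1/((28 + 800) - 427/409) = 1/(828 - 427/409) = 1/(338225/409) = 409/338225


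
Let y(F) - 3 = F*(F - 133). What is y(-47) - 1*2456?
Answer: 6007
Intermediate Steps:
y(F) = 3 + F*(-133 + F) (y(F) = 3 + F*(F - 133) = 3 + F*(-133 + F))
y(-47) - 1*2456 = (3 + (-47)² - 133*(-47)) - 1*2456 = (3 + 2209 + 6251) - 2456 = 8463 - 2456 = 6007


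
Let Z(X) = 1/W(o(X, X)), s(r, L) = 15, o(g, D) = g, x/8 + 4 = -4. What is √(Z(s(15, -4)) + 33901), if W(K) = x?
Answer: √2169663/8 ≈ 184.12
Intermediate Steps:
x = -64 (x = -32 + 8*(-4) = -32 - 32 = -64)
W(K) = -64
Z(X) = -1/64 (Z(X) = 1/(-64) = -1/64)
√(Z(s(15, -4)) + 33901) = √(-1/64 + 33901) = √(2169663/64) = √2169663/8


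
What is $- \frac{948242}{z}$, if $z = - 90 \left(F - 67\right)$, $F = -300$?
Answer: $- \frac{474121}{16515} \approx -28.708$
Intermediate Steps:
$z = 33030$ ($z = - 90 \left(-300 - 67\right) = \left(-90\right) \left(-367\right) = 33030$)
$- \frac{948242}{z} = - \frac{948242}{33030} = \left(-948242\right) \frac{1}{33030} = - \frac{474121}{16515}$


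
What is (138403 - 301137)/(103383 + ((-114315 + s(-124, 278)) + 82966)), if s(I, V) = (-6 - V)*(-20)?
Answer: -6259/2989 ≈ -2.0940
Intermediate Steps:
s(I, V) = 120 + 20*V
(138403 - 301137)/(103383 + ((-114315 + s(-124, 278)) + 82966)) = (138403 - 301137)/(103383 + ((-114315 + (120 + 20*278)) + 82966)) = -162734/(103383 + ((-114315 + (120 + 5560)) + 82966)) = -162734/(103383 + ((-114315 + 5680) + 82966)) = -162734/(103383 + (-108635 + 82966)) = -162734/(103383 - 25669) = -162734/77714 = -162734*1/77714 = -6259/2989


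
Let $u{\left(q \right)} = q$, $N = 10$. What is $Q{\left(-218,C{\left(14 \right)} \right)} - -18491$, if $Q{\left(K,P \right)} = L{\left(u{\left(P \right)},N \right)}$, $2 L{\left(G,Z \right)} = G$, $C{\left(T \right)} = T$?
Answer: $18498$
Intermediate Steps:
$L{\left(G,Z \right)} = \frac{G}{2}$
$Q{\left(K,P \right)} = \frac{P}{2}$
$Q{\left(-218,C{\left(14 \right)} \right)} - -18491 = \frac{1}{2} \cdot 14 - -18491 = 7 + 18491 = 18498$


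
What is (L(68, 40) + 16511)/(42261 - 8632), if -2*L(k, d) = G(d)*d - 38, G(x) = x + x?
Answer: 14930/33629 ≈ 0.44396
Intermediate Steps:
G(x) = 2*x
L(k, d) = 19 - d**2 (L(k, d) = -((2*d)*d - 38)/2 = -(2*d**2 - 38)/2 = -(-38 + 2*d**2)/2 = 19 - d**2)
(L(68, 40) + 16511)/(42261 - 8632) = ((19 - 1*40**2) + 16511)/(42261 - 8632) = ((19 - 1*1600) + 16511)/33629 = ((19 - 1600) + 16511)*(1/33629) = (-1581 + 16511)*(1/33629) = 14930*(1/33629) = 14930/33629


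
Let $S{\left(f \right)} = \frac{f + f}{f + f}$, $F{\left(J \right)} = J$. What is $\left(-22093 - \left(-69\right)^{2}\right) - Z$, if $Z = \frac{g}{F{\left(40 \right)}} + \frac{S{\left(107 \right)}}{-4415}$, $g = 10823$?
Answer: $- \frac{958039981}{35320} \approx -27125.0$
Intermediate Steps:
$S{\left(f \right)} = 1$ ($S{\left(f \right)} = \frac{2 f}{2 f} = 2 f \frac{1}{2 f} = 1$)
$Z = \frac{9556701}{35320}$ ($Z = \frac{10823}{40} + 1 \frac{1}{-4415} = 10823 \cdot \frac{1}{40} + 1 \left(- \frac{1}{4415}\right) = \frac{10823}{40} - \frac{1}{4415} = \frac{9556701}{35320} \approx 270.57$)
$\left(-22093 - \left(-69\right)^{2}\right) - Z = \left(-22093 - \left(-69\right)^{2}\right) - \frac{9556701}{35320} = \left(-22093 - 4761\right) - \frac{9556701}{35320} = -26854 - \frac{9556701}{35320} = - \frac{958039981}{35320}$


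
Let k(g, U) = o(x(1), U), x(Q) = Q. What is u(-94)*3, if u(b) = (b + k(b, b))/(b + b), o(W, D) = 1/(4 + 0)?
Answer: 1125/752 ≈ 1.4960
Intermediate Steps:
o(W, D) = ¼ (o(W, D) = 1/4 = ¼)
k(g, U) = ¼
u(b) = (¼ + b)/(2*b) (u(b) = (b + ¼)/(b + b) = (¼ + b)/((2*b)) = (¼ + b)*(1/(2*b)) = (¼ + b)/(2*b))
u(-94)*3 = ((⅛)*(1 + 4*(-94))/(-94))*3 = ((⅛)*(-1/94)*(1 - 376))*3 = ((⅛)*(-1/94)*(-375))*3 = (375/752)*3 = 1125/752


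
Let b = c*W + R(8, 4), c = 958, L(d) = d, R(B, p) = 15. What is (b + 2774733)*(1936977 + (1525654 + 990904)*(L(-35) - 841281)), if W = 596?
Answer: -7083612056357614316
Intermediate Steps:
b = 570983 (b = 958*596 + 15 = 570968 + 15 = 570983)
(b + 2774733)*(1936977 + (1525654 + 990904)*(L(-35) - 841281)) = (570983 + 2774733)*(1936977 + (1525654 + 990904)*(-35 - 841281)) = 3345716*(1936977 + 2516558*(-841316)) = 3345716*(1936977 - 2117220510328) = 3345716*(-2117218573351) = -7083612056357614316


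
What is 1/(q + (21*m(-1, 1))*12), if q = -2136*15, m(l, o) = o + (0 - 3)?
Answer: -1/32544 ≈ -3.0728e-5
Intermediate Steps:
m(l, o) = -3 + o (m(l, o) = o - 3 = -3 + o)
q = -32040
1/(q + (21*m(-1, 1))*12) = 1/(-32040 + (21*(-3 + 1))*12) = 1/(-32040 + (21*(-2))*12) = 1/(-32040 - 42*12) = 1/(-32040 - 504) = 1/(-32544) = -1/32544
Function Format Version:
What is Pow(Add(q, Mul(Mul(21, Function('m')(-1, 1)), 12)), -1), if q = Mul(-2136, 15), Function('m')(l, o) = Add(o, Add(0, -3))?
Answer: Rational(-1, 32544) ≈ -3.0728e-5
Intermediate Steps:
Function('m')(l, o) = Add(-3, o) (Function('m')(l, o) = Add(o, -3) = Add(-3, o))
q = -32040
Pow(Add(q, Mul(Mul(21, Function('m')(-1, 1)), 12)), -1) = Pow(Add(-32040, Mul(Mul(21, Add(-3, 1)), 12)), -1) = Pow(Add(-32040, Mul(Mul(21, -2), 12)), -1) = Pow(Add(-32040, Mul(-42, 12)), -1) = Pow(Add(-32040, -504), -1) = Pow(-32544, -1) = Rational(-1, 32544)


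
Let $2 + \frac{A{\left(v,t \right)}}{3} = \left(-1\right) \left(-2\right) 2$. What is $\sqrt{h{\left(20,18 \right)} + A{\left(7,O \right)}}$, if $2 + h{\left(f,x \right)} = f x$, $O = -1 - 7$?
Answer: $2 \sqrt{91} \approx 19.079$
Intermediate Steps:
$O = -8$ ($O = -1 - 7 = -8$)
$A{\left(v,t \right)} = 6$ ($A{\left(v,t \right)} = -6 + 3 \left(-1\right) \left(-2\right) 2 = -6 + 3 \cdot 2 \cdot 2 = -6 + 3 \cdot 4 = -6 + 12 = 6$)
$h{\left(f,x \right)} = -2 + f x$
$\sqrt{h{\left(20,18 \right)} + A{\left(7,O \right)}} = \sqrt{\left(-2 + 20 \cdot 18\right) + 6} = \sqrt{\left(-2 + 360\right) + 6} = \sqrt{358 + 6} = \sqrt{364} = 2 \sqrt{91}$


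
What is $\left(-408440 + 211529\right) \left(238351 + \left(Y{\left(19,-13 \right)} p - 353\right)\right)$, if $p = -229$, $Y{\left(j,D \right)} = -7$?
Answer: $-47180072511$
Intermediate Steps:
$\left(-408440 + 211529\right) \left(238351 + \left(Y{\left(19,-13 \right)} p - 353\right)\right) = \left(-408440 + 211529\right) \left(238351 - -1250\right) = - 196911 \left(238351 + \left(1603 - 353\right)\right) = - 196911 \left(238351 + 1250\right) = \left(-196911\right) 239601 = -47180072511$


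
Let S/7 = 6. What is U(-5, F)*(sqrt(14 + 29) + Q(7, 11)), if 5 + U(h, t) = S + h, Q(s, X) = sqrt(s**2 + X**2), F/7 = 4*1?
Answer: 32*sqrt(43) + 32*sqrt(170) ≈ 627.07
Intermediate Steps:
S = 42 (S = 7*6 = 42)
F = 28 (F = 7*(4*1) = 7*4 = 28)
Q(s, X) = sqrt(X**2 + s**2)
U(h, t) = 37 + h (U(h, t) = -5 + (42 + h) = 37 + h)
U(-5, F)*(sqrt(14 + 29) + Q(7, 11)) = (37 - 5)*(sqrt(14 + 29) + sqrt(11**2 + 7**2)) = 32*(sqrt(43) + sqrt(121 + 49)) = 32*(sqrt(43) + sqrt(170)) = 32*sqrt(43) + 32*sqrt(170)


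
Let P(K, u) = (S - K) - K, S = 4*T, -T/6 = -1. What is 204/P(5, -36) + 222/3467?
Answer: 355188/24269 ≈ 14.635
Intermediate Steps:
T = 6 (T = -6*(-1) = 6)
S = 24 (S = 4*6 = 24)
P(K, u) = 24 - 2*K (P(K, u) = (24 - K) - K = 24 - 2*K)
204/P(5, -36) + 222/3467 = 204/(24 - 2*5) + 222/3467 = 204/(24 - 10) + 222*(1/3467) = 204/14 + 222/3467 = 204*(1/14) + 222/3467 = 102/7 + 222/3467 = 355188/24269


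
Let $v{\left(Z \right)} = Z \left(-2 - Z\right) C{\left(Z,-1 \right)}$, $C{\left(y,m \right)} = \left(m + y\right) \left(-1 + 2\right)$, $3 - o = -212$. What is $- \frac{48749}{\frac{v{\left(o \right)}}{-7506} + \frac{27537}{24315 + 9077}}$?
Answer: $- \frac{6109233259824}{166799048681} \approx -36.626$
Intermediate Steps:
$o = 215$ ($o = 3 - -212 = 3 + 212 = 215$)
$C{\left(y,m \right)} = m + y$ ($C{\left(y,m \right)} = \left(m + y\right) 1 = m + y$)
$v{\left(Z \right)} = Z \left(-1 + Z\right) \left(-2 - Z\right)$ ($v{\left(Z \right)} = Z \left(-2 - Z\right) \left(-1 + Z\right) = Z \left(-1 + Z\right) \left(-2 - Z\right)$)
$- \frac{48749}{\frac{v{\left(o \right)}}{-7506} + \frac{27537}{24315 + 9077}} = - \frac{48749}{\frac{215 \left(2 - 215 - 215^{2}\right)}{-7506} + \frac{27537}{24315 + 9077}} = - \frac{48749}{215 \left(2 - 215 - 46225\right) \left(- \frac{1}{7506}\right) + \frac{27537}{33392}} = - \frac{48749}{215 \left(2 - 215 - 46225\right) \left(- \frac{1}{7506}\right) + 27537 \cdot \frac{1}{33392}} = - \frac{48749}{215 \left(-46438\right) \left(- \frac{1}{7506}\right) + \frac{27537}{33392}} = - \frac{48749}{\left(-9984170\right) \left(- \frac{1}{7506}\right) + \frac{27537}{33392}} = - \frac{48749}{\frac{4992085}{3753} + \frac{27537}{33392}} = - \frac{48749}{\frac{166799048681}{125320176}} = \left(-48749\right) \frac{125320176}{166799048681} = - \frac{6109233259824}{166799048681}$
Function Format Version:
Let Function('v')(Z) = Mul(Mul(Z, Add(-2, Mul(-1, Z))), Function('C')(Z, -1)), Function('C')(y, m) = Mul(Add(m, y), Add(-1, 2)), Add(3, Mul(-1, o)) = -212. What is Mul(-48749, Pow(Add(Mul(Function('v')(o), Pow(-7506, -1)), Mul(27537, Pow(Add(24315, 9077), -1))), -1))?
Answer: Rational(-6109233259824, 166799048681) ≈ -36.626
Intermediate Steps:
o = 215 (o = Add(3, Mul(-1, -212)) = Add(3, 212) = 215)
Function('C')(y, m) = Add(m, y) (Function('C')(y, m) = Mul(Add(m, y), 1) = Add(m, y))
Function('v')(Z) = Mul(Z, Add(-1, Z), Add(-2, Mul(-1, Z))) (Function('v')(Z) = Mul(Mul(Z, Add(-2, Mul(-1, Z))), Add(-1, Z)) = Mul(Z, Add(-1, Z), Add(-2, Mul(-1, Z))))
Mul(-48749, Pow(Add(Mul(Function('v')(o), Pow(-7506, -1)), Mul(27537, Pow(Add(24315, 9077), -1))), -1)) = Mul(-48749, Pow(Add(Mul(Mul(215, Add(2, Mul(-1, 215), Mul(-1, Pow(215, 2)))), Pow(-7506, -1)), Mul(27537, Pow(Add(24315, 9077), -1))), -1)) = Mul(-48749, Pow(Add(Mul(Mul(215, Add(2, -215, Mul(-1, 46225))), Rational(-1, 7506)), Mul(27537, Pow(33392, -1))), -1)) = Mul(-48749, Pow(Add(Mul(Mul(215, Add(2, -215, -46225)), Rational(-1, 7506)), Mul(27537, Rational(1, 33392))), -1)) = Mul(-48749, Pow(Add(Mul(Mul(215, -46438), Rational(-1, 7506)), Rational(27537, 33392)), -1)) = Mul(-48749, Pow(Add(Mul(-9984170, Rational(-1, 7506)), Rational(27537, 33392)), -1)) = Mul(-48749, Pow(Add(Rational(4992085, 3753), Rational(27537, 33392)), -1)) = Mul(-48749, Pow(Rational(166799048681, 125320176), -1)) = Mul(-48749, Rational(125320176, 166799048681)) = Rational(-6109233259824, 166799048681)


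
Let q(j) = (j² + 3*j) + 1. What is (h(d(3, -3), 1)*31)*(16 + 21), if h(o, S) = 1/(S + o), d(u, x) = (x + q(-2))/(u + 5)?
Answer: 2294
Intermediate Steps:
q(j) = 1 + j² + 3*j
d(u, x) = (-1 + x)/(5 + u) (d(u, x) = (x + (1 + (-2)² + 3*(-2)))/(u + 5) = (x + (1 + 4 - 6))/(5 + u) = (x - 1)/(5 + u) = (-1 + x)/(5 + u))
(h(d(3, -3), 1)*31)*(16 + 21) = (31/(1 + (-1 - 3)/(5 + 3)))*(16 + 21) = (31/(1 - 4/8))*37 = (31/(1 + (⅛)*(-4)))*37 = (31/(1 - ½))*37 = (31/(½))*37 = (2*31)*37 = 62*37 = 2294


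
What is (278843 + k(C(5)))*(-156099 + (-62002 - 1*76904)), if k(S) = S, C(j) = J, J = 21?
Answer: -82266274320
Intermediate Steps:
C(j) = 21
(278843 + k(C(5)))*(-156099 + (-62002 - 1*76904)) = (278843 + 21)*(-156099 + (-62002 - 1*76904)) = 278864*(-156099 + (-62002 - 76904)) = 278864*(-156099 - 138906) = 278864*(-295005) = -82266274320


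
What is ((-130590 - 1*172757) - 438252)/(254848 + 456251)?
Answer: -741599/711099 ≈ -1.0429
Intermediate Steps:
((-130590 - 1*172757) - 438252)/(254848 + 456251) = ((-130590 - 172757) - 438252)/711099 = (-303347 - 438252)*(1/711099) = -741599*1/711099 = -741599/711099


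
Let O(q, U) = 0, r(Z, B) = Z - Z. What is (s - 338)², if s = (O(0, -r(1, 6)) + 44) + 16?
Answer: 77284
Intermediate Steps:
r(Z, B) = 0
s = 60 (s = (0 + 44) + 16 = 44 + 16 = 60)
(s - 338)² = (60 - 338)² = (-278)² = 77284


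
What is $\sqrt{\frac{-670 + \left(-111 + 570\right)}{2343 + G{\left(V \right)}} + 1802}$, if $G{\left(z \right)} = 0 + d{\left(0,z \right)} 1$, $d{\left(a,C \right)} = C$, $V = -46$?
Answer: $\frac{3 \sqrt{1056360439}}{2297} \approx 42.449$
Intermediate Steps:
$G{\left(z \right)} = z$ ($G{\left(z \right)} = 0 + z 1 = 0 + z = z$)
$\sqrt{\frac{-670 + \left(-111 + 570\right)}{2343 + G{\left(V \right)}} + 1802} = \sqrt{\frac{-670 + \left(-111 + 570\right)}{2343 - 46} + 1802} = \sqrt{\frac{-670 + 459}{2297} + 1802} = \sqrt{\left(-211\right) \frac{1}{2297} + 1802} = \sqrt{- \frac{211}{2297} + 1802} = \sqrt{\frac{4138983}{2297}} = \frac{3 \sqrt{1056360439}}{2297}$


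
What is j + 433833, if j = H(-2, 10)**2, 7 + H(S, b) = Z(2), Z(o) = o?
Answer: 433858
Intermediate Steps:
H(S, b) = -5 (H(S, b) = -7 + 2 = -5)
j = 25 (j = (-5)**2 = 25)
j + 433833 = 25 + 433833 = 433858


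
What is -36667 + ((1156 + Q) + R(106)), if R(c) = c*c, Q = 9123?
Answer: -15152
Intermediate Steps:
R(c) = c²
-36667 + ((1156 + Q) + R(106)) = -36667 + ((1156 + 9123) + 106²) = -36667 + (10279 + 11236) = -36667 + 21515 = -15152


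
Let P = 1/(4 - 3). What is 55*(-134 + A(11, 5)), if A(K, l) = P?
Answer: -7315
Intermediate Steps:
P = 1 (P = 1/1 = 1)
A(K, l) = 1
55*(-134 + A(11, 5)) = 55*(-134 + 1) = 55*(-133) = -7315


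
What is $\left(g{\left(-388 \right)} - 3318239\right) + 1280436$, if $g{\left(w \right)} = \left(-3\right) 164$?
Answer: $-2038295$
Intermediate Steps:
$g{\left(w \right)} = -492$
$\left(g{\left(-388 \right)} - 3318239\right) + 1280436 = \left(-492 - 3318239\right) + 1280436 = -3318731 + 1280436 = -2038295$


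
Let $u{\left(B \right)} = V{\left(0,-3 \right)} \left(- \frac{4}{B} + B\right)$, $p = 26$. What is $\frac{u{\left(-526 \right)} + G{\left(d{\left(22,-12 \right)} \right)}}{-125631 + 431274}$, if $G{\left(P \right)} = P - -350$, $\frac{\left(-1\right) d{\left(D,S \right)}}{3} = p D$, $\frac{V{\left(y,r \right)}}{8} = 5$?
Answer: $- \frac{5892698}{80384109} \approx -0.073307$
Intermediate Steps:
$V{\left(y,r \right)} = 40$ ($V{\left(y,r \right)} = 8 \cdot 5 = 40$)
$u{\left(B \right)} = - \frac{160}{B} + 40 B$ ($u{\left(B \right)} = 40 \left(- \frac{4}{B} + B\right) = 40 \left(B - \frac{4}{B}\right) = - \frac{160}{B} + 40 B$)
$d{\left(D,S \right)} = - 78 D$ ($d{\left(D,S \right)} = - 3 \cdot 26 D = - 78 D$)
$G{\left(P \right)} = 350 + P$ ($G{\left(P \right)} = P + 350 = 350 + P$)
$\frac{u{\left(-526 \right)} + G{\left(d{\left(22,-12 \right)} \right)}}{-125631 + 431274} = \frac{\left(- \frac{160}{-526} + 40 \left(-526\right)\right) + \left(350 - 1716\right)}{-125631 + 431274} = \frac{\left(\left(-160\right) \left(- \frac{1}{526}\right) - 21040\right) + \left(350 - 1716\right)}{305643} = \left(\left(\frac{80}{263} - 21040\right) - 1366\right) \frac{1}{305643} = \left(- \frac{5533440}{263} - 1366\right) \frac{1}{305643} = \left(- \frac{5892698}{263}\right) \frac{1}{305643} = - \frac{5892698}{80384109}$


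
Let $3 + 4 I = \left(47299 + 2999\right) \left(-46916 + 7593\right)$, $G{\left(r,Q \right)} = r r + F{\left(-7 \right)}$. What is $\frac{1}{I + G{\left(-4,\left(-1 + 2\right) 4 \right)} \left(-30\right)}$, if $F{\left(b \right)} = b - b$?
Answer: $- \frac{4}{1977870177} \approx -2.0224 \cdot 10^{-9}$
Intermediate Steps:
$F{\left(b \right)} = 0$
$G{\left(r,Q \right)} = r^{2}$ ($G{\left(r,Q \right)} = r r + 0 = r^{2} + 0 = r^{2}$)
$I = - \frac{1977868257}{4}$ ($I = - \frac{3}{4} + \frac{\left(47299 + 2999\right) \left(-46916 + 7593\right)}{4} = - \frac{3}{4} + \frac{50298 \left(-39323\right)}{4} = - \frac{3}{4} + \frac{1}{4} \left(-1977868254\right) = - \frac{3}{4} - \frac{988934127}{2} = - \frac{1977868257}{4} \approx -4.9447 \cdot 10^{8}$)
$\frac{1}{I + G{\left(-4,\left(-1 + 2\right) 4 \right)} \left(-30\right)} = \frac{1}{- \frac{1977868257}{4} + \left(-4\right)^{2} \left(-30\right)} = \frac{1}{- \frac{1977868257}{4} + 16 \left(-30\right)} = \frac{1}{- \frac{1977868257}{4} - 480} = \frac{1}{- \frac{1977870177}{4}} = - \frac{4}{1977870177}$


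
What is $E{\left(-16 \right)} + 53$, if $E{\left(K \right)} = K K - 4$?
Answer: $305$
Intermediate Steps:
$E{\left(K \right)} = -4 + K^{2}$ ($E{\left(K \right)} = K^{2} - 4 = -4 + K^{2}$)
$E{\left(-16 \right)} + 53 = \left(-4 + \left(-16\right)^{2}\right) + 53 = \left(-4 + 256\right) + 53 = 252 + 53 = 305$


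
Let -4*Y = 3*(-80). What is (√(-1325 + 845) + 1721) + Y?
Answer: 1781 + 4*I*√30 ≈ 1781.0 + 21.909*I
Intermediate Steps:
Y = 60 (Y = -3*(-80)/4 = -¼*(-240) = 60)
(√(-1325 + 845) + 1721) + Y = (√(-1325 + 845) + 1721) + 60 = (√(-480) + 1721) + 60 = (4*I*√30 + 1721) + 60 = (1721 + 4*I*√30) + 60 = 1781 + 4*I*√30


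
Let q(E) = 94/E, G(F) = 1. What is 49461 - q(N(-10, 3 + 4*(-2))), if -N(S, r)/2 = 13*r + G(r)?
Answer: 3165457/64 ≈ 49460.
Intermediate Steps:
N(S, r) = -2 - 26*r (N(S, r) = -2*(13*r + 1) = -2*(1 + 13*r) = -2 - 26*r)
49461 - q(N(-10, 3 + 4*(-2))) = 49461 - 94/(-2 - 26*(3 + 4*(-2))) = 49461 - 94/(-2 - 26*(3 - 8)) = 49461 - 94/(-2 - 26*(-5)) = 49461 - 94/(-2 + 130) = 49461 - 94/128 = 49461 - 1*47/64 = 49461 - 47/64 = 3165457/64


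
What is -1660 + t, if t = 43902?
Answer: 42242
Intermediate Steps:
-1660 + t = -1660 + 43902 = 42242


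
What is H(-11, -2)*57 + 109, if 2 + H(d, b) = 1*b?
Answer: -119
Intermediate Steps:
H(d, b) = -2 + b (H(d, b) = -2 + 1*b = -2 + b)
H(-11, -2)*57 + 109 = (-2 - 2)*57 + 109 = -4*57 + 109 = -228 + 109 = -119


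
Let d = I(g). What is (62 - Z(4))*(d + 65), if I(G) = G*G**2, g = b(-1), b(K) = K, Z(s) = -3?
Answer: 4160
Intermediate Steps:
g = -1
I(G) = G**3
d = -1 (d = (-1)**3 = -1)
(62 - Z(4))*(d + 65) = (62 - 1*(-3))*(-1 + 65) = (62 + 3)*64 = 65*64 = 4160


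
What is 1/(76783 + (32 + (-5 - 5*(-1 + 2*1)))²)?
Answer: 1/77267 ≈ 1.2942e-5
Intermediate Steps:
1/(76783 + (32 + (-5 - 5*(-1 + 2*1)))²) = 1/(76783 + (32 + (-5 - 5*(-1 + 2)))²) = 1/(76783 + (32 + (-5 - 5*1))²) = 1/(76783 + (32 + (-5 - 5))²) = 1/(76783 + (32 - 10)²) = 1/(76783 + 22²) = 1/(76783 + 484) = 1/77267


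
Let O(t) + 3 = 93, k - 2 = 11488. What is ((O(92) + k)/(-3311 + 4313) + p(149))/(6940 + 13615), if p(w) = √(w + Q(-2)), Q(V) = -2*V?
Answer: 386/686537 + 3*√17/20555 ≈ 0.0011640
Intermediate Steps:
k = 11490 (k = 2 + 11488 = 11490)
O(t) = 90 (O(t) = -3 + 93 = 90)
p(w) = √(4 + w) (p(w) = √(w - 2*(-2)) = √(w + 4) = √(4 + w))
((O(92) + k)/(-3311 + 4313) + p(149))/(6940 + 13615) = ((90 + 11490)/(-3311 + 4313) + √(4 + 149))/(6940 + 13615) = (11580/1002 + √153)/20555 = (11580*(1/1002) + 3*√17)*(1/20555) = (1930/167 + 3*√17)*(1/20555) = 386/686537 + 3*√17/20555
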